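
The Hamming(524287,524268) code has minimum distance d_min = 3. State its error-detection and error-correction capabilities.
Detection only: up to d_min − 1 = 2 errors.
Correction: up to ⌊(d_min − 1)/2⌋ = ⌊2/2⌋ = 1 errors.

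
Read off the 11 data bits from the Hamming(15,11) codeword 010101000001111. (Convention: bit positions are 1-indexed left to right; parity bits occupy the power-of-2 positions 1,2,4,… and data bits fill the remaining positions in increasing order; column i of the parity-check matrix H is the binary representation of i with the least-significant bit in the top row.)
Parity bits occupy power-of-2 positions; data bits are at positions {3,5,6,7,9,10,11,12,13,14,15} (1-indexed).
Extract: c[3]=0 c[5]=0 c[6]=1 c[7]=0 c[9]=0 c[10]=0 c[11]=0 c[12]=1 c[13]=1 c[14]=1 c[15]=1
Data = 00100001111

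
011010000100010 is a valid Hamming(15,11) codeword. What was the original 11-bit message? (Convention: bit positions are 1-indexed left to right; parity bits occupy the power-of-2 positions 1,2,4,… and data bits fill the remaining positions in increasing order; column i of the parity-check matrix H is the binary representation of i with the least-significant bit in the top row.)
Parity bits occupy power-of-2 positions; data bits are at positions {3,5,6,7,9,10,11,12,13,14,15} (1-indexed).
Extract: c[3]=1 c[5]=1 c[6]=0 c[7]=0 c[9]=0 c[10]=1 c[11]=0 c[12]=0 c[13]=0 c[14]=1 c[15]=0
Data = 11000100010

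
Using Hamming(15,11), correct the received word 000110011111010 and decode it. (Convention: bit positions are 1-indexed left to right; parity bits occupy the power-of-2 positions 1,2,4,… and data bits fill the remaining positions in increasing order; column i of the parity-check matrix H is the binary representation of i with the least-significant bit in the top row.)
Syndrome s = H · r^T (mod 2), r = 000110011111010:
  s[0] = (101010101010101)·(000110011111010) mod 2 = 0+0+0+0+1+0+0+0+1+0+1+0+0+0+0 mod 2 = 1
  s[1] = (011001100110011)·(000110011111010) mod 2 = 0+0+0+0+0+0+0+0+0+1+1+0+0+1+0 mod 2 = 1
  s[2] = (000111100001111)·(000110011111010) mod 2 = 0+0+0+1+1+0+0+0+0+0+0+1+0+1+0 mod 2 = 0
  s[3] = (000000011111111)·(000110011111010) mod 2 = 0+0+0+0+0+0+0+1+1+1+1+1+0+1+0 mod 2 = 0
Syndrome = 1100
Column 3 of H equals this syndrome → error at bit 3 (1-indexed).
Flip bit 3: 000110011111010 → 001110011111010
Extract data bits at positions {3,5,6,7,9,10,11,12,13,14,15}: 11001111010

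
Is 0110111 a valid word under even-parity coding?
Sum of all bits: 0+1+1+0+1+1+1 = 5; 5 mod 2 = 1. Result is 1 → parity error detected.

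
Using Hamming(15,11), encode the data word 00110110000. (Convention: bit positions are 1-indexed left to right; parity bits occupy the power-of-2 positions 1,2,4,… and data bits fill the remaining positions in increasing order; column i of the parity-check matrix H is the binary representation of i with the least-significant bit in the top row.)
Codeword c = d · G (mod 2), d = 00110110000:
  c[0] = d·G[:,0] = (00110110000)·(11011010101) mod 2 = 0+0+0+1+0+0+1+0+0+0+0 mod 2 = 0
  c[1] = d·G[:,1] = (00110110000)·(10110110011) mod 2 = 0+0+1+1+0+1+1+0+0+0+0 mod 2 = 0
  c[2] = d·G[:,2] = (00110110000)·(10000000000) mod 2 = 0+0+0+0+0+0+0+0+0+0+0 mod 2 = 0
  c[3] = d·G[:,3] = (00110110000)·(01110001111) mod 2 = 0+0+1+1+0+0+0+0+0+0+0 mod 2 = 0
  c[4] = d·G[:,4] = (00110110000)·(01000000000) mod 2 = 0+0+0+0+0+0+0+0+0+0+0 mod 2 = 0
  c[5] = d·G[:,5] = (00110110000)·(00100000000) mod 2 = 0+0+1+0+0+0+0+0+0+0+0 mod 2 = 1
  c[6] = d·G[:,6] = (00110110000)·(00010000000) mod 2 = 0+0+0+1+0+0+0+0+0+0+0 mod 2 = 1
  c[7] = d·G[:,7] = (00110110000)·(00001111111) mod 2 = 0+0+0+0+0+1+1+0+0+0+0 mod 2 = 0
  c[8] = d·G[:,8] = (00110110000)·(00001000000) mod 2 = 0+0+0+0+0+0+0+0+0+0+0 mod 2 = 0
  c[9] = d·G[:,9] = (00110110000)·(00000100000) mod 2 = 0+0+0+0+0+1+0+0+0+0+0 mod 2 = 1
  c[10] = d·G[:,10] = (00110110000)·(00000010000) mod 2 = 0+0+0+0+0+0+1+0+0+0+0 mod 2 = 1
  c[11] = d·G[:,11] = (00110110000)·(00000001000) mod 2 = 0+0+0+0+0+0+0+0+0+0+0 mod 2 = 0
  c[12] = d·G[:,12] = (00110110000)·(00000000100) mod 2 = 0+0+0+0+0+0+0+0+0+0+0 mod 2 = 0
  c[13] = d·G[:,13] = (00110110000)·(00000000010) mod 2 = 0+0+0+0+0+0+0+0+0+0+0 mod 2 = 0
  c[14] = d·G[:,14] = (00110110000)·(00000000001) mod 2 = 0+0+0+0+0+0+0+0+0+0+0 mod 2 = 0
Codeword = 000001100110000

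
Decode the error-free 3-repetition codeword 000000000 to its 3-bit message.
Split into 3-bit blocks: 000 000 000
Data = 000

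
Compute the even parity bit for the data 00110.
Sum of data bits: 0+0+1+1+0 = 2.
2 mod 2 = 0, so parity bit = 0.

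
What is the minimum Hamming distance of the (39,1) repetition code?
d_min = 39 (the only two codewords are 0…0 and 1…1, differing in all 39 positions).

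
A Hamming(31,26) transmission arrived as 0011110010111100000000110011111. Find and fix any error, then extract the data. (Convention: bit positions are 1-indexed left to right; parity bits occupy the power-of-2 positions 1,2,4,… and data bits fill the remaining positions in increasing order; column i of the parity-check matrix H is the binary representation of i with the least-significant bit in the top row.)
Syndrome s = H · r^T (mod 2), r = 0011110010111100000000110011111:
  s[0] = (1010101010101010101010101010101)·(0011110010111100000000110011111) mod 2 = 0+0+1+0+1+0+0+0+1+0+1+0+1+0+0+0+0+0+0+0+0+0+1+0+0+0+1+0+1+0+1 mod 2 = 1
  s[1] = (0110011001100110011001100110011)·(0011110010111100000000110011111) mod 2 = 0+0+1+0+0+1+0+0+0+0+1+0+0+1+0+0+0+0+0+0+0+0+1+0+0+0+1+0+0+1+1 mod 2 = 0
  s[2] = (0001111000011110000111100001111)·(0011110010111100000000110011111) mod 2 = 0+0+0+1+1+1+0+0+0+0+0+1+1+1+0+0+0+0+0+0+0+0+1+0+0+0+0+1+1+1+1 mod 2 = 1
  s[3] = (0000000111111110000000011111111)·(0011110010111100000000110011111) mod 2 = 0+0+0+0+0+0+0+0+1+0+1+1+1+1+0+0+0+0+0+0+0+0+0+1+0+0+1+1+1+1+1 mod 2 = 1
  s[4] = (0000000000000001111111111111111)·(0011110010111100000000110011111) mod 2 = 0+0+0+0+0+0+0+0+0+0+0+0+0+0+0+0+0+0+0+0+0+0+1+1+0+0+1+1+1+1+1 mod 2 = 1
Syndrome = 10111
Column 29 of H equals this syndrome → error at bit 29 (1-indexed).
Flip bit 29: 0011110010111100000000110011111 → 0011110010111100000000110011011
Extract data bits at positions {3,5,6,7,9,10,11,12,13,14,15,17,18,19,20,21,22,23,24,25,26,27,28,29,30,31}: 11101011110000000110011011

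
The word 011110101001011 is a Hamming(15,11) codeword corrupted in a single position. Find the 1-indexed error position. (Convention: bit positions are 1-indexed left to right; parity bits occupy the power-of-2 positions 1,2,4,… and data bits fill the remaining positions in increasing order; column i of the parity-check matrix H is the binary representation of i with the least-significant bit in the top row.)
Syndrome s = H · r^T (mod 2), r = 011110101001011:
  s[0] = (101010101010101)·(011110101001011) mod 2 = 0+0+1+0+1+0+1+0+1+0+0+0+0+0+1 mod 2 = 1
  s[1] = (011001100110011)·(011110101001011) mod 2 = 0+1+1+0+0+0+1+0+0+0+0+0+0+1+1 mod 2 = 1
  s[2] = (000111100001111)·(011110101001011) mod 2 = 0+0+0+1+1+0+1+0+0+0+0+1+0+1+1 mod 2 = 0
  s[3] = (000000011111111)·(011110101001011) mod 2 = 0+0+0+0+0+0+0+0+1+0+0+1+0+1+1 mod 2 = 0
Syndrome = 1100
Column i of H is the binary representation of i, so the syndrome is the binary index of the flipped bit.
Read s = 1100 with s[0] as LSB: 1·2^0 + 1·2^1 + 0·2^2 + 0·2^3 = 3.
Error is at bit position 3.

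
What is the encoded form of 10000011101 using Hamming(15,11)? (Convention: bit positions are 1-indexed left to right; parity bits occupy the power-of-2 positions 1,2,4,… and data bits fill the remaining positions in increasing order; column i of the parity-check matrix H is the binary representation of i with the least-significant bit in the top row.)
Codeword c = d · G (mod 2), d = 10000011101:
  c[0] = d·G[:,0] = (10000011101)·(11011010101) mod 2 = 1+0+0+0+0+0+1+0+1+0+1 mod 2 = 0
  c[1] = d·G[:,1] = (10000011101)·(10110110011) mod 2 = 1+0+0+0+0+0+1+0+0+0+1 mod 2 = 1
  c[2] = d·G[:,2] = (10000011101)·(10000000000) mod 2 = 1+0+0+0+0+0+0+0+0+0+0 mod 2 = 1
  c[3] = d·G[:,3] = (10000011101)·(01110001111) mod 2 = 0+0+0+0+0+0+0+1+1+0+1 mod 2 = 1
  c[4] = d·G[:,4] = (10000011101)·(01000000000) mod 2 = 0+0+0+0+0+0+0+0+0+0+0 mod 2 = 0
  c[5] = d·G[:,5] = (10000011101)·(00100000000) mod 2 = 0+0+0+0+0+0+0+0+0+0+0 mod 2 = 0
  c[6] = d·G[:,6] = (10000011101)·(00010000000) mod 2 = 0+0+0+0+0+0+0+0+0+0+0 mod 2 = 0
  c[7] = d·G[:,7] = (10000011101)·(00001111111) mod 2 = 0+0+0+0+0+0+1+1+1+0+1 mod 2 = 0
  c[8] = d·G[:,8] = (10000011101)·(00001000000) mod 2 = 0+0+0+0+0+0+0+0+0+0+0 mod 2 = 0
  c[9] = d·G[:,9] = (10000011101)·(00000100000) mod 2 = 0+0+0+0+0+0+0+0+0+0+0 mod 2 = 0
  c[10] = d·G[:,10] = (10000011101)·(00000010000) mod 2 = 0+0+0+0+0+0+1+0+0+0+0 mod 2 = 1
  c[11] = d·G[:,11] = (10000011101)·(00000001000) mod 2 = 0+0+0+0+0+0+0+1+0+0+0 mod 2 = 1
  c[12] = d·G[:,12] = (10000011101)·(00000000100) mod 2 = 0+0+0+0+0+0+0+0+1+0+0 mod 2 = 1
  c[13] = d·G[:,13] = (10000011101)·(00000000010) mod 2 = 0+0+0+0+0+0+0+0+0+0+0 mod 2 = 0
  c[14] = d·G[:,14] = (10000011101)·(00000000001) mod 2 = 0+0+0+0+0+0+0+0+0+0+1 mod 2 = 1
Codeword = 011100000011101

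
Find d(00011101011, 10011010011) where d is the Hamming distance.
XOR = 10000111000, count of 1s = 4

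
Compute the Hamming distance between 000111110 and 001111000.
XOR = 001000110, count of 1s = 3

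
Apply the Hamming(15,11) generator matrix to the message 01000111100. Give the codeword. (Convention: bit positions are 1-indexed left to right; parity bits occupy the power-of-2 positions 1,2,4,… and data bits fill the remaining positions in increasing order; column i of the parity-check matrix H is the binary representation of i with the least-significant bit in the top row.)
Codeword c = d · G (mod 2), d = 01000111100:
  c[0] = d·G[:,0] = (01000111100)·(11011010101) mod 2 = 0+1+0+0+0+0+1+0+1+0+0 mod 2 = 1
  c[1] = d·G[:,1] = (01000111100)·(10110110011) mod 2 = 0+0+0+0+0+1+1+0+0+0+0 mod 2 = 0
  c[2] = d·G[:,2] = (01000111100)·(10000000000) mod 2 = 0+0+0+0+0+0+0+0+0+0+0 mod 2 = 0
  c[3] = d·G[:,3] = (01000111100)·(01110001111) mod 2 = 0+1+0+0+0+0+0+1+1+0+0 mod 2 = 1
  c[4] = d·G[:,4] = (01000111100)·(01000000000) mod 2 = 0+1+0+0+0+0+0+0+0+0+0 mod 2 = 1
  c[5] = d·G[:,5] = (01000111100)·(00100000000) mod 2 = 0+0+0+0+0+0+0+0+0+0+0 mod 2 = 0
  c[6] = d·G[:,6] = (01000111100)·(00010000000) mod 2 = 0+0+0+0+0+0+0+0+0+0+0 mod 2 = 0
  c[7] = d·G[:,7] = (01000111100)·(00001111111) mod 2 = 0+0+0+0+0+1+1+1+1+0+0 mod 2 = 0
  c[8] = d·G[:,8] = (01000111100)·(00001000000) mod 2 = 0+0+0+0+0+0+0+0+0+0+0 mod 2 = 0
  c[9] = d·G[:,9] = (01000111100)·(00000100000) mod 2 = 0+0+0+0+0+1+0+0+0+0+0 mod 2 = 1
  c[10] = d·G[:,10] = (01000111100)·(00000010000) mod 2 = 0+0+0+0+0+0+1+0+0+0+0 mod 2 = 1
  c[11] = d·G[:,11] = (01000111100)·(00000001000) mod 2 = 0+0+0+0+0+0+0+1+0+0+0 mod 2 = 1
  c[12] = d·G[:,12] = (01000111100)·(00000000100) mod 2 = 0+0+0+0+0+0+0+0+1+0+0 mod 2 = 1
  c[13] = d·G[:,13] = (01000111100)·(00000000010) mod 2 = 0+0+0+0+0+0+0+0+0+0+0 mod 2 = 0
  c[14] = d·G[:,14] = (01000111100)·(00000000001) mod 2 = 0+0+0+0+0+0+0+0+0+0+0 mod 2 = 0
Codeword = 100110000111100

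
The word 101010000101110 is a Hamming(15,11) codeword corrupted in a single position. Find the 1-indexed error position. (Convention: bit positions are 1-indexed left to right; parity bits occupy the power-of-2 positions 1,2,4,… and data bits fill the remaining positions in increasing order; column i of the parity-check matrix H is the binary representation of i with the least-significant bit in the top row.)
Syndrome s = H · r^T (mod 2), r = 101010000101110:
  s[0] = (101010101010101)·(101010000101110) mod 2 = 1+0+1+0+1+0+0+0+0+0+0+0+1+0+0 mod 2 = 0
  s[1] = (011001100110011)·(101010000101110) mod 2 = 0+0+1+0+0+0+0+0+0+1+0+0+0+1+0 mod 2 = 1
  s[2] = (000111100001111)·(101010000101110) mod 2 = 0+0+0+0+1+0+0+0+0+0+0+1+1+1+0 mod 2 = 0
  s[3] = (000000011111111)·(101010000101110) mod 2 = 0+0+0+0+0+0+0+0+0+1+0+1+1+1+0 mod 2 = 0
Syndrome = 0100
Column i of H is the binary representation of i, so the syndrome is the binary index of the flipped bit.
Read s = 0100 with s[0] as LSB: 0·2^0 + 1·2^1 + 0·2^2 + 0·2^3 = 2.
Error is at bit position 2.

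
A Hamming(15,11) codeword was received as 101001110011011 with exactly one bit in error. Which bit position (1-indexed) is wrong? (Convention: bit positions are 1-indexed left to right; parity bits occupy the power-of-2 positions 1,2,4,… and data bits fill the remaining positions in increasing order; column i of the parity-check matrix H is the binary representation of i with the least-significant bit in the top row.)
Syndrome s = H · r^T (mod 2), r = 101001110011011:
  s[0] = (101010101010101)·(101001110011011) mod 2 = 1+0+1+0+0+0+1+0+0+0+1+0+0+0+1 mod 2 = 1
  s[1] = (011001100110011)·(101001110011011) mod 2 = 0+0+1+0+0+1+1+0+0+0+1+0+0+1+1 mod 2 = 0
  s[2] = (000111100001111)·(101001110011011) mod 2 = 0+0+0+0+0+1+1+0+0+0+0+1+0+1+1 mod 2 = 1
  s[3] = (000000011111111)·(101001110011011) mod 2 = 0+0+0+0+0+0+0+1+0+0+1+1+0+1+1 mod 2 = 1
Syndrome = 1011
Column i of H is the binary representation of i, so the syndrome is the binary index of the flipped bit.
Read s = 1011 with s[0] as LSB: 1·2^0 + 0·2^1 + 1·2^2 + 1·2^3 = 13.
Error is at bit position 13.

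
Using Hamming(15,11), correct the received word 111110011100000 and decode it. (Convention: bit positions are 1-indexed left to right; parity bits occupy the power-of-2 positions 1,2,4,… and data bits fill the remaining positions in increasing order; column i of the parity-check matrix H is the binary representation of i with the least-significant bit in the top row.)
Syndrome s = H · r^T (mod 2), r = 111110011100000:
  s[0] = (101010101010101)·(111110011100000) mod 2 = 1+0+1+0+1+0+0+0+1+0+0+0+0+0+0 mod 2 = 0
  s[1] = (011001100110011)·(111110011100000) mod 2 = 0+1+1+0+0+0+0+0+0+1+0+0+0+0+0 mod 2 = 1
  s[2] = (000111100001111)·(111110011100000) mod 2 = 0+0+0+1+1+0+0+0+0+0+0+0+0+0+0 mod 2 = 0
  s[3] = (000000011111111)·(111110011100000) mod 2 = 0+0+0+0+0+0+0+1+1+1+0+0+0+0+0 mod 2 = 1
Syndrome = 0101
Column 10 of H equals this syndrome → error at bit 10 (1-indexed).
Flip bit 10: 111110011100000 → 111110011000000
Extract data bits at positions {3,5,6,7,9,10,11,12,13,14,15}: 11001000000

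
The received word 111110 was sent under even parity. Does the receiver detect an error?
Sum of received bits: 1+1+1+1+1+0 = 5; 5 mod 2 = 1. Result is 1 ≠ 0 → error detected.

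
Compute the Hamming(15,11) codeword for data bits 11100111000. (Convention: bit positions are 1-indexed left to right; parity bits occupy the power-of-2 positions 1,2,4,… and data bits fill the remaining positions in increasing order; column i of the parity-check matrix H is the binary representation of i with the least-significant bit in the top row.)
Codeword c = d · G (mod 2), d = 11100111000:
  c[0] = d·G[:,0] = (11100111000)·(11011010101) mod 2 = 1+1+0+0+0+0+1+0+0+0+0 mod 2 = 1
  c[1] = d·G[:,1] = (11100111000)·(10110110011) mod 2 = 1+0+1+0+0+1+1+0+0+0+0 mod 2 = 0
  c[2] = d·G[:,2] = (11100111000)·(10000000000) mod 2 = 1+0+0+0+0+0+0+0+0+0+0 mod 2 = 1
  c[3] = d·G[:,3] = (11100111000)·(01110001111) mod 2 = 0+1+1+0+0+0+0+1+0+0+0 mod 2 = 1
  c[4] = d·G[:,4] = (11100111000)·(01000000000) mod 2 = 0+1+0+0+0+0+0+0+0+0+0 mod 2 = 1
  c[5] = d·G[:,5] = (11100111000)·(00100000000) mod 2 = 0+0+1+0+0+0+0+0+0+0+0 mod 2 = 1
  c[6] = d·G[:,6] = (11100111000)·(00010000000) mod 2 = 0+0+0+0+0+0+0+0+0+0+0 mod 2 = 0
  c[7] = d·G[:,7] = (11100111000)·(00001111111) mod 2 = 0+0+0+0+0+1+1+1+0+0+0 mod 2 = 1
  c[8] = d·G[:,8] = (11100111000)·(00001000000) mod 2 = 0+0+0+0+0+0+0+0+0+0+0 mod 2 = 0
  c[9] = d·G[:,9] = (11100111000)·(00000100000) mod 2 = 0+0+0+0+0+1+0+0+0+0+0 mod 2 = 1
  c[10] = d·G[:,10] = (11100111000)·(00000010000) mod 2 = 0+0+0+0+0+0+1+0+0+0+0 mod 2 = 1
  c[11] = d·G[:,11] = (11100111000)·(00000001000) mod 2 = 0+0+0+0+0+0+0+1+0+0+0 mod 2 = 1
  c[12] = d·G[:,12] = (11100111000)·(00000000100) mod 2 = 0+0+0+0+0+0+0+0+0+0+0 mod 2 = 0
  c[13] = d·G[:,13] = (11100111000)·(00000000010) mod 2 = 0+0+0+0+0+0+0+0+0+0+0 mod 2 = 0
  c[14] = d·G[:,14] = (11100111000)·(00000000001) mod 2 = 0+0+0+0+0+0+0+0+0+0+0 mod 2 = 0
Codeword = 101111010111000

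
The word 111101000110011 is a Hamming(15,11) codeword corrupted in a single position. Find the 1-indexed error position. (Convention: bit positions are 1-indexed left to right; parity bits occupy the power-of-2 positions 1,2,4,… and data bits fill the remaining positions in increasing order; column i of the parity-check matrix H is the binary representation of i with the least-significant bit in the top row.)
Syndrome s = H · r^T (mod 2), r = 111101000110011:
  s[0] = (101010101010101)·(111101000110011) mod 2 = 1+0+1+0+0+0+0+0+0+0+1+0+0+0+1 mod 2 = 0
  s[1] = (011001100110011)·(111101000110011) mod 2 = 0+1+1+0+0+1+0+0+0+1+1+0+0+1+1 mod 2 = 1
  s[2] = (000111100001111)·(111101000110011) mod 2 = 0+0+0+1+0+1+0+0+0+0+0+0+0+1+1 mod 2 = 0
  s[3] = (000000011111111)·(111101000110011) mod 2 = 0+0+0+0+0+0+0+0+0+1+1+0+0+1+1 mod 2 = 0
Syndrome = 0100
Column i of H is the binary representation of i, so the syndrome is the binary index of the flipped bit.
Read s = 0100 with s[0] as LSB: 0·2^0 + 1·2^1 + 0·2^2 + 0·2^3 = 2.
Error is at bit position 2.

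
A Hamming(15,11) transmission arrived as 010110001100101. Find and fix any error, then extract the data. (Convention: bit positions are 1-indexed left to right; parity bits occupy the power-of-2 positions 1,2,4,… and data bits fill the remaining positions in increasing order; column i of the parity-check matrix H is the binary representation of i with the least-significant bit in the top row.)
Syndrome s = H · r^T (mod 2), r = 010110001100101:
  s[0] = (101010101010101)·(010110001100101) mod 2 = 0+0+0+0+1+0+0+0+1+0+0+0+1+0+1 mod 2 = 0
  s[1] = (011001100110011)·(010110001100101) mod 2 = 0+1+0+0+0+0+0+0+0+1+0+0+0+0+1 mod 2 = 1
  s[2] = (000111100001111)·(010110001100101) mod 2 = 0+0+0+1+1+0+0+0+0+0+0+0+1+0+1 mod 2 = 0
  s[3] = (000000011111111)·(010110001100101) mod 2 = 0+0+0+0+0+0+0+0+1+1+0+0+1+0+1 mod 2 = 0
Syndrome = 0100
Column 2 of H equals this syndrome → error at bit 2 (1-indexed).
Flip bit 2: 010110001100101 → 000110001100101
Extract data bits at positions {3,5,6,7,9,10,11,12,13,14,15}: 01001100101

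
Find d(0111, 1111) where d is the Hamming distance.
XOR = 1000, count of 1s = 1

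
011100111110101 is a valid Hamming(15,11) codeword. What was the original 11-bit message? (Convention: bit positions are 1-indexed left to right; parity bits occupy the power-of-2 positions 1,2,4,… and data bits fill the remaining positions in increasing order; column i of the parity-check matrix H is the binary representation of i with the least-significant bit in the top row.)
Parity bits occupy power-of-2 positions; data bits are at positions {3,5,6,7,9,10,11,12,13,14,15} (1-indexed).
Extract: c[3]=1 c[5]=0 c[6]=0 c[7]=1 c[9]=1 c[10]=1 c[11]=1 c[12]=0 c[13]=1 c[14]=0 c[15]=1
Data = 10011110101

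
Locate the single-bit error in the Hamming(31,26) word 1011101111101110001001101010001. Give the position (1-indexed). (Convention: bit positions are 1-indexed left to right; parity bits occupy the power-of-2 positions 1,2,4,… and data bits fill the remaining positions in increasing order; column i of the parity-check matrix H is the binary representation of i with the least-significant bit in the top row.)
Syndrome s = H · r^T (mod 2), r = 1011101111101110001001101010001:
  s[0] = (1010101010101010101010101010101)·(1011101111101110001001101010001) mod 2 = 1+0+1+0+1+0+1+0+1+0+1+0+1+0+1+0+0+0+1+0+0+0+1+0+1+0+1+0+0+0+1 mod 2 = 1
  s[1] = (0110011001100110011001100110011)·(1011101111101110001001101010001) mod 2 = 0+0+1+0+0+0+1+0+0+1+1+0+0+1+1+0+0+0+1+0+0+1+1+0+0+0+1+0+0+0+1 mod 2 = 1
  s[2] = (0001111000011110000111100001111)·(1011101111101110001001101010001) mod 2 = 0+0+0+1+1+0+1+0+0+0+0+0+1+1+1+0+0+0+0+0+0+1+1+0+0+0+0+0+0+0+1 mod 2 = 1
  s[3] = (0000000111111110000000011111111)·(1011101111101110001001101010001) mod 2 = 0+0+0+0+0+0+0+1+1+1+1+0+1+1+1+0+0+0+0+0+0+0+0+0+1+0+1+0+0+0+1 mod 2 = 0
  s[4] = (0000000000000001111111111111111)·(1011101111101110001001101010001) mod 2 = 0+0+0+0+0+0+0+0+0+0+0+0+0+0+0+0+0+0+1+0+0+1+1+0+1+0+1+0+0+0+1 mod 2 = 0
Syndrome = 11100
Column i of H is the binary representation of i, so the syndrome is the binary index of the flipped bit.
Read s = 11100 with s[0] as LSB: 1·2^0 + 1·2^1 + 1·2^2 + 0·2^3 + 0·2^4 = 7.
Error is at bit position 7.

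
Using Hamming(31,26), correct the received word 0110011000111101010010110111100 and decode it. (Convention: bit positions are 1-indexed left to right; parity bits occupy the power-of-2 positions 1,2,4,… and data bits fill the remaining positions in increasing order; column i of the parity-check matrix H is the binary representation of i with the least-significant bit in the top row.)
Syndrome s = H · r^T (mod 2), r = 0110011000111101010010110111100:
  s[0] = (1010101010101010101010101010101)·(0110011000111101010010110111100) mod 2 = 0+0+1+0+0+0+1+0+0+0+1+0+1+0+0+0+0+0+0+0+1+0+1+0+0+0+1+0+1+0+0 mod 2 = 0
  s[1] = (0110011001100110011001100110011)·(0110011000111101010010110111100) mod 2 = 0+1+1+0+0+1+1+0+0+0+1+0+0+1+0+0+0+1+0+0+0+0+1+0+0+1+1+0+0+0+0 mod 2 = 0
  s[2] = (0001111000011110000111100001111)·(0110011000111101010010110111100) mod 2 = 0+0+0+0+0+1+1+0+0+0+0+1+1+1+0+0+0+0+0+0+1+0+1+0+0+0+0+1+1+0+0 mod 2 = 1
  s[3] = (0000000111111110000000011111111)·(0110011000111101010010110111100) mod 2 = 0+0+0+0+0+0+0+0+0+0+1+1+1+1+0+0+0+0+0+0+0+0+0+1+0+1+1+1+1+0+0 mod 2 = 1
  s[4] = (0000000000000001111111111111111)·(0110011000111101010010110111100) mod 2 = 0+0+0+0+0+0+0+0+0+0+0+0+0+0+0+1+0+1+0+0+1+0+1+1+0+1+1+1+1+0+0 mod 2 = 1
Syndrome = 00111
Column 28 of H equals this syndrome → error at bit 28 (1-indexed).
Flip bit 28: 0110011000111101010010110111100 → 0110011000111101010010110110100
Extract data bits at positions {3,5,6,7,9,10,11,12,13,14,15,17,18,19,20,21,22,23,24,25,26,27,28,29,30,31}: 10110011110010010110110100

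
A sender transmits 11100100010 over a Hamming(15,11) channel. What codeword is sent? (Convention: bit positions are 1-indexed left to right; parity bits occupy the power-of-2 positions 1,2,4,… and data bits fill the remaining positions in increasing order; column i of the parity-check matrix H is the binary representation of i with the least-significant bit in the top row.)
Codeword c = d · G (mod 2), d = 11100100010:
  c[0] = d·G[:,0] = (11100100010)·(11011010101) mod 2 = 1+1+0+0+0+0+0+0+0+0+0 mod 2 = 0
  c[1] = d·G[:,1] = (11100100010)·(10110110011) mod 2 = 1+0+1+0+0+1+0+0+0+1+0 mod 2 = 0
  c[2] = d·G[:,2] = (11100100010)·(10000000000) mod 2 = 1+0+0+0+0+0+0+0+0+0+0 mod 2 = 1
  c[3] = d·G[:,3] = (11100100010)·(01110001111) mod 2 = 0+1+1+0+0+0+0+0+0+1+0 mod 2 = 1
  c[4] = d·G[:,4] = (11100100010)·(01000000000) mod 2 = 0+1+0+0+0+0+0+0+0+0+0 mod 2 = 1
  c[5] = d·G[:,5] = (11100100010)·(00100000000) mod 2 = 0+0+1+0+0+0+0+0+0+0+0 mod 2 = 1
  c[6] = d·G[:,6] = (11100100010)·(00010000000) mod 2 = 0+0+0+0+0+0+0+0+0+0+0 mod 2 = 0
  c[7] = d·G[:,7] = (11100100010)·(00001111111) mod 2 = 0+0+0+0+0+1+0+0+0+1+0 mod 2 = 0
  c[8] = d·G[:,8] = (11100100010)·(00001000000) mod 2 = 0+0+0+0+0+0+0+0+0+0+0 mod 2 = 0
  c[9] = d·G[:,9] = (11100100010)·(00000100000) mod 2 = 0+0+0+0+0+1+0+0+0+0+0 mod 2 = 1
  c[10] = d·G[:,10] = (11100100010)·(00000010000) mod 2 = 0+0+0+0+0+0+0+0+0+0+0 mod 2 = 0
  c[11] = d·G[:,11] = (11100100010)·(00000001000) mod 2 = 0+0+0+0+0+0+0+0+0+0+0 mod 2 = 0
  c[12] = d·G[:,12] = (11100100010)·(00000000100) mod 2 = 0+0+0+0+0+0+0+0+0+0+0 mod 2 = 0
  c[13] = d·G[:,13] = (11100100010)·(00000000010) mod 2 = 0+0+0+0+0+0+0+0+0+1+0 mod 2 = 1
  c[14] = d·G[:,14] = (11100100010)·(00000000001) mod 2 = 0+0+0+0+0+0+0+0+0+0+0 mod 2 = 0
Codeword = 001111000100010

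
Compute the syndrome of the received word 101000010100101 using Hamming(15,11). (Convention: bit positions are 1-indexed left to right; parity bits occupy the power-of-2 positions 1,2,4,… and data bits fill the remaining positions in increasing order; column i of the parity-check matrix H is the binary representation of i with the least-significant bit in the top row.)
Syndrome s = H · r^T (mod 2), r = 101000010100101:
  s[0] = (101010101010101)·(101000010100101) mod 2 = 1+0+1+0+0+0+0+0+0+0+0+0+1+0+1 mod 2 = 0
  s[1] = (011001100110011)·(101000010100101) mod 2 = 0+0+1+0+0+0+0+0+0+1+0+0+0+0+1 mod 2 = 1
  s[2] = (000111100001111)·(101000010100101) mod 2 = 0+0+0+0+0+0+0+0+0+0+0+0+1+0+1 mod 2 = 0
  s[3] = (000000011111111)·(101000010100101) mod 2 = 0+0+0+0+0+0+0+1+0+1+0+0+1+0+1 mod 2 = 0
Syndrome = 0100
Non-zero syndrome: error at position 2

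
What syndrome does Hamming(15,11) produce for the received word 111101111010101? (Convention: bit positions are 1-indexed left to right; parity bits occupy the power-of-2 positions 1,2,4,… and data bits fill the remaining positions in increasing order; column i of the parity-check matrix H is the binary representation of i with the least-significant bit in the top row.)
Syndrome s = H · r^T (mod 2), r = 111101111010101:
  s[0] = (101010101010101)·(111101111010101) mod 2 = 1+0+1+0+0+0+1+0+1+0+1+0+1+0+1 mod 2 = 1
  s[1] = (011001100110011)·(111101111010101) mod 2 = 0+1+1+0+0+1+1+0+0+0+1+0+0+0+1 mod 2 = 0
  s[2] = (000111100001111)·(111101111010101) mod 2 = 0+0+0+1+0+1+1+0+0+0+0+0+1+0+1 mod 2 = 1
  s[3] = (000000011111111)·(111101111010101) mod 2 = 0+0+0+0+0+0+0+1+1+0+1+0+1+0+1 mod 2 = 1
Syndrome = 1011
Non-zero syndrome: error at position 13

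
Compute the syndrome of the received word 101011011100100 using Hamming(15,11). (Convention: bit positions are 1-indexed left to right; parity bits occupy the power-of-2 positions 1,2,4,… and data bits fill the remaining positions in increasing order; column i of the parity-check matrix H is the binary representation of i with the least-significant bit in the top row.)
Syndrome s = H · r^T (mod 2), r = 101011011100100:
  s[0] = (101010101010101)·(101011011100100) mod 2 = 1+0+1+0+1+0+0+0+1+0+0+0+1+0+0 mod 2 = 1
  s[1] = (011001100110011)·(101011011100100) mod 2 = 0+0+1+0+0+1+0+0+0+1+0+0+0+0+0 mod 2 = 1
  s[2] = (000111100001111)·(101011011100100) mod 2 = 0+0+0+0+1+1+0+0+0+0+0+0+1+0+0 mod 2 = 1
  s[3] = (000000011111111)·(101011011100100) mod 2 = 0+0+0+0+0+0+0+1+1+1+0+0+1+0+0 mod 2 = 0
Syndrome = 1110
Non-zero syndrome: error at position 7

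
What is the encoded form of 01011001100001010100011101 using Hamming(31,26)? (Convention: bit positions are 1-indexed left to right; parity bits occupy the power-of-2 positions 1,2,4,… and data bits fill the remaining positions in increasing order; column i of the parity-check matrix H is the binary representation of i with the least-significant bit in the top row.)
Codeword c = d · G (mod 2), d = 01011001100001010100011101:
  c[0] = d·G[:,0] = (01011001100001010100011101)·(11011010101101010101010101) mod 2 = 0+1+0+1+1+0+0+0+1+0+0+0+0+1+0+1+0+1+0+0+0+1+0+1+0+1 mod 2 = 0
  c[1] = d·G[:,1] = (01011001100001010100011101)·(10110110011011001100110011) mod 2 = 0+0+0+1+0+0+0+0+0+0+0+0+0+1+0+0+0+1+0+0+0+1+0+0+0+1 mod 2 = 1
  c[2] = d·G[:,2] = (01011001100001010100011101)·(10000000000000000000000000) mod 2 = 0+0+0+0+0+0+0+0+0+0+0+0+0+0+0+0+0+0+0+0+0+0+0+0+0+0 mod 2 = 0
  c[3] = d·G[:,3] = (01011001100001010100011101)·(01110001111000111100001111) mod 2 = 0+1+0+1+0+0+0+1+1+0+0+0+0+0+0+1+0+1+0+0+0+0+1+1+0+1 mod 2 = 1
  c[4] = d·G[:,4] = (01011001100001010100011101)·(01000000000000000000000000) mod 2 = 0+1+0+0+0+0+0+0+0+0+0+0+0+0+0+0+0+0+0+0+0+0+0+0+0+0 mod 2 = 1
  c[5] = d·G[:,5] = (01011001100001010100011101)·(00100000000000000000000000) mod 2 = 0+0+0+0+0+0+0+0+0+0+0+0+0+0+0+0+0+0+0+0+0+0+0+0+0+0 mod 2 = 0
  c[6] = d·G[:,6] = (01011001100001010100011101)·(00010000000000000000000000) mod 2 = 0+0+0+1+0+0+0+0+0+0+0+0+0+0+0+0+0+0+0+0+0+0+0+0+0+0 mod 2 = 1
  c[7] = d·G[:,7] = (01011001100001010100011101)·(00001111111000000011111111) mod 2 = 0+0+0+0+1+0+0+1+1+0+0+0+0+0+0+0+0+0+0+0+0+1+1+1+0+1 mod 2 = 1
  c[8] = d·G[:,8] = (01011001100001010100011101)·(00001000000000000000000000) mod 2 = 0+0+0+0+1+0+0+0+0+0+0+0+0+0+0+0+0+0+0+0+0+0+0+0+0+0 mod 2 = 1
  c[9] = d·G[:,9] = (01011001100001010100011101)·(00000100000000000000000000) mod 2 = 0+0+0+0+0+0+0+0+0+0+0+0+0+0+0+0+0+0+0+0+0+0+0+0+0+0 mod 2 = 0
  c[10] = d·G[:,10] = (01011001100001010100011101)·(00000010000000000000000000) mod 2 = 0+0+0+0+0+0+0+0+0+0+0+0+0+0+0+0+0+0+0+0+0+0+0+0+0+0 mod 2 = 0
  c[11] = d·G[:,11] = (01011001100001010100011101)·(00000001000000000000000000) mod 2 = 0+0+0+0+0+0+0+1+0+0+0+0+0+0+0+0+0+0+0+0+0+0+0+0+0+0 mod 2 = 1
  c[12] = d·G[:,12] = (01011001100001010100011101)·(00000000100000000000000000) mod 2 = 0+0+0+0+0+0+0+0+1+0+0+0+0+0+0+0+0+0+0+0+0+0+0+0+0+0 mod 2 = 1
  c[13] = d·G[:,13] = (01011001100001010100011101)·(00000000010000000000000000) mod 2 = 0+0+0+0+0+0+0+0+0+0+0+0+0+0+0+0+0+0+0+0+0+0+0+0+0+0 mod 2 = 0
  c[14] = d·G[:,14] = (01011001100001010100011101)·(00000000001000000000000000) mod 2 = 0+0+0+0+0+0+0+0+0+0+0+0+0+0+0+0+0+0+0+0+0+0+0+0+0+0 mod 2 = 0
  c[15] = d·G[:,15] = (01011001100001010100011101)·(00000000000111111111111111) mod 2 = 0+0+0+0+0+0+0+0+0+0+0+0+0+1+0+1+0+1+0+0+0+1+1+1+0+1 mod 2 = 1
  c[16] = d·G[:,16] = (01011001100001010100011101)·(00000000000100000000000000) mod 2 = 0+0+0+0+0+0+0+0+0+0+0+0+0+0+0+0+0+0+0+0+0+0+0+0+0+0 mod 2 = 0
  c[17] = d·G[:,17] = (01011001100001010100011101)·(00000000000010000000000000) mod 2 = 0+0+0+0+0+0+0+0+0+0+0+0+0+0+0+0+0+0+0+0+0+0+0+0+0+0 mod 2 = 0
  c[18] = d·G[:,18] = (01011001100001010100011101)·(00000000000001000000000000) mod 2 = 0+0+0+0+0+0+0+0+0+0+0+0+0+1+0+0+0+0+0+0+0+0+0+0+0+0 mod 2 = 1
  c[19] = d·G[:,19] = (01011001100001010100011101)·(00000000000000100000000000) mod 2 = 0+0+0+0+0+0+0+0+0+0+0+0+0+0+0+0+0+0+0+0+0+0+0+0+0+0 mod 2 = 0
  c[20] = d·G[:,20] = (01011001100001010100011101)·(00000000000000010000000000) mod 2 = 0+0+0+0+0+0+0+0+0+0+0+0+0+0+0+1+0+0+0+0+0+0+0+0+0+0 mod 2 = 1
  c[21] = d·G[:,21] = (01011001100001010100011101)·(00000000000000001000000000) mod 2 = 0+0+0+0+0+0+0+0+0+0+0+0+0+0+0+0+0+0+0+0+0+0+0+0+0+0 mod 2 = 0
  c[22] = d·G[:,22] = (01011001100001010100011101)·(00000000000000000100000000) mod 2 = 0+0+0+0+0+0+0+0+0+0+0+0+0+0+0+0+0+1+0+0+0+0+0+0+0+0 mod 2 = 1
  c[23] = d·G[:,23] = (01011001100001010100011101)·(00000000000000000010000000) mod 2 = 0+0+0+0+0+0+0+0+0+0+0+0+0+0+0+0+0+0+0+0+0+0+0+0+0+0 mod 2 = 0
  c[24] = d·G[:,24] = (01011001100001010100011101)·(00000000000000000001000000) mod 2 = 0+0+0+0+0+0+0+0+0+0+0+0+0+0+0+0+0+0+0+0+0+0+0+0+0+0 mod 2 = 0
  c[25] = d·G[:,25] = (01011001100001010100011101)·(00000000000000000000100000) mod 2 = 0+0+0+0+0+0+0+0+0+0+0+0+0+0+0+0+0+0+0+0+0+0+0+0+0+0 mod 2 = 0
  c[26] = d·G[:,26] = (01011001100001010100011101)·(00000000000000000000010000) mod 2 = 0+0+0+0+0+0+0+0+0+0+0+0+0+0+0+0+0+0+0+0+0+1+0+0+0+0 mod 2 = 1
  c[27] = d·G[:,27] = (01011001100001010100011101)·(00000000000000000000001000) mod 2 = 0+0+0+0+0+0+0+0+0+0+0+0+0+0+0+0+0+0+0+0+0+0+1+0+0+0 mod 2 = 1
  c[28] = d·G[:,28] = (01011001100001010100011101)·(00000000000000000000000100) mod 2 = 0+0+0+0+0+0+0+0+0+0+0+0+0+0+0+0+0+0+0+0+0+0+0+1+0+0 mod 2 = 1
  c[29] = d·G[:,29] = (01011001100001010100011101)·(00000000000000000000000010) mod 2 = 0+0+0+0+0+0+0+0+0+0+0+0+0+0+0+0+0+0+0+0+0+0+0+0+0+0 mod 2 = 0
  c[30] = d·G[:,30] = (01011001100001010100011101)·(00000000000000000000000001) mod 2 = 0+0+0+0+0+0+0+0+0+0+0+0+0+0+0+0+0+0+0+0+0+0+0+0+0+1 mod 2 = 1
Codeword = 0101101110011001001010100011101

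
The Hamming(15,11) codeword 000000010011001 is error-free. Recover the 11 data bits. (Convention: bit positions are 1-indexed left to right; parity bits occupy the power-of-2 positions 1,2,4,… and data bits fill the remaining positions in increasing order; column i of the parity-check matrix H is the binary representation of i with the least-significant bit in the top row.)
Parity bits occupy power-of-2 positions; data bits are at positions {3,5,6,7,9,10,11,12,13,14,15} (1-indexed).
Extract: c[3]=0 c[5]=0 c[6]=0 c[7]=0 c[9]=0 c[10]=0 c[11]=1 c[12]=1 c[13]=0 c[14]=0 c[15]=1
Data = 00000011001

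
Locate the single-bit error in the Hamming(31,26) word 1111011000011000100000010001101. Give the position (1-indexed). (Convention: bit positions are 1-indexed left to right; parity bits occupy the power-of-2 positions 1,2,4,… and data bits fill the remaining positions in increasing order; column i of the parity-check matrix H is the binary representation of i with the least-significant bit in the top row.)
Syndrome s = H · r^T (mod 2), r = 1111011000011000100000010001101:
  s[0] = (1010101010101010101010101010101)·(1111011000011000100000010001101) mod 2 = 1+0+1+0+0+0+1+0+0+0+0+0+1+0+0+0+1+0+0+0+0+0+0+0+0+0+0+0+1+0+1 mod 2 = 1
  s[1] = (0110011001100110011001100110011)·(1111011000011000100000010001101) mod 2 = 0+1+1+0+0+1+1+0+0+0+0+0+0+0+0+0+0+0+0+0+0+0+0+0+0+0+0+0+0+0+1 mod 2 = 1
  s[2] = (0001111000011110000111100001111)·(1111011000011000100000010001101) mod 2 = 0+0+0+1+0+1+1+0+0+0+0+1+1+0+0+0+0+0+0+0+0+0+0+0+0+0+0+1+1+0+1 mod 2 = 0
  s[3] = (0000000111111110000000011111111)·(1111011000011000100000010001101) mod 2 = 0+0+0+0+0+0+0+0+0+0+0+1+1+0+0+0+0+0+0+0+0+0+0+1+0+0+0+1+1+0+1 mod 2 = 0
  s[4] = (0000000000000001111111111111111)·(1111011000011000100000010001101) mod 2 = 0+0+0+0+0+0+0+0+0+0+0+0+0+0+0+0+1+0+0+0+0+0+0+1+0+0+0+1+1+0+1 mod 2 = 1
Syndrome = 11001
Column i of H is the binary representation of i, so the syndrome is the binary index of the flipped bit.
Read s = 11001 with s[0] as LSB: 1·2^0 + 1·2^1 + 0·2^2 + 0·2^3 + 1·2^4 = 19.
Error is at bit position 19.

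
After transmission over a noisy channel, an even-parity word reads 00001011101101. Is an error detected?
Sum of received bits: 0+0+0+0+1+0+1+1+1+0+1+1+0+1 = 7; 7 mod 2 = 1. Result is 1 ≠ 0 → error detected.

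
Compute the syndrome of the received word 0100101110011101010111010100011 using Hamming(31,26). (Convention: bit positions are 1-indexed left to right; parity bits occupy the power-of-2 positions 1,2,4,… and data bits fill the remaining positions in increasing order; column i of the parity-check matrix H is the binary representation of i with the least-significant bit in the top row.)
Syndrome s = H · r^T (mod 2), r = 0100101110011101010111010100011:
  s[0] = (1010101010101010101010101010101)·(0100101110011101010111010100011) mod 2 = 0+0+0+0+1+0+1+0+1+0+0+0+1+0+0+0+0+0+0+0+1+0+0+0+0+0+0+0+0+0+1 mod 2 = 0
  s[1] = (0110011001100110011001100110011)·(0100101110011101010111010100011) mod 2 = 0+1+0+0+0+0+1+0+0+0+0+0+0+1+0+0+0+1+0+0+0+1+0+0+0+1+0+0+0+1+1 mod 2 = 0
  s[2] = (0001111000011110000111100001111)·(0100101110011101010111010100011) mod 2 = 0+0+0+0+1+0+1+0+0+0+0+1+1+1+0+0+0+0+0+1+1+1+0+0+0+0+0+0+0+1+1 mod 2 = 0
  s[3] = (0000000111111110000000011111111)·(0100101110011101010111010100011) mod 2 = 0+0+0+0+0+0+0+1+1+0+0+1+1+1+0+0+0+0+0+0+0+0+0+1+0+1+0+0+0+1+1 mod 2 = 1
  s[4] = (0000000000000001111111111111111)·(0100101110011101010111010100011) mod 2 = 0+0+0+0+0+0+0+0+0+0+0+0+0+0+0+1+0+1+0+1+1+1+0+1+0+1+0+0+0+1+1 mod 2 = 1
Syndrome = 00011
Non-zero syndrome: error at position 24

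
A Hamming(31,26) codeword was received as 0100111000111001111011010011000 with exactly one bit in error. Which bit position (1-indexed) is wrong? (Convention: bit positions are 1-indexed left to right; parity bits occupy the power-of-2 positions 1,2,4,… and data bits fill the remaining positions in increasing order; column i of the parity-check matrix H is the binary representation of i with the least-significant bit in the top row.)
Syndrome s = H · r^T (mod 2), r = 0100111000111001111011010011000:
  s[0] = (1010101010101010101010101010101)·(0100111000111001111011010011000) mod 2 = 0+0+0+0+1+0+1+0+0+0+1+0+1+0+0+0+1+0+1+0+1+0+0+0+0+0+1+0+0+0+0 mod 2 = 0
  s[1] = (0110011001100110011001100110011)·(0100111000111001111011010011000) mod 2 = 0+1+0+0+0+1+1+0+0+0+1+0+0+0+0+0+0+1+1+0+0+1+0+0+0+0+1+0+0+0+0 mod 2 = 0
  s[2] = (0001111000011110000111100001111)·(0100111000111001111011010011000) mod 2 = 0+0+0+0+1+1+1+0+0+0+0+1+1+0+0+0+0+0+0+0+1+1+0+0+0+0+0+1+0+0+0 mod 2 = 0
  s[3] = (0000000111111110000000011111111)·(0100111000111001111011010011000) mod 2 = 0+0+0+0+0+0+0+0+0+0+1+1+1+0+0+0+0+0+0+0+0+0+0+1+0+0+1+1+0+0+0 mod 2 = 0
  s[4] = (0000000000000001111111111111111)·(0100111000111001111011010011000) mod 2 = 0+0+0+0+0+0+0+0+0+0+0+0+0+0+0+1+1+1+1+0+1+1+0+1+0+0+1+1+0+0+0 mod 2 = 1
Syndrome = 00001
Column i of H is the binary representation of i, so the syndrome is the binary index of the flipped bit.
Read s = 00001 with s[0] as LSB: 0·2^0 + 0·2^1 + 0·2^2 + 0·2^3 + 1·2^4 = 16.
Error is at bit position 16.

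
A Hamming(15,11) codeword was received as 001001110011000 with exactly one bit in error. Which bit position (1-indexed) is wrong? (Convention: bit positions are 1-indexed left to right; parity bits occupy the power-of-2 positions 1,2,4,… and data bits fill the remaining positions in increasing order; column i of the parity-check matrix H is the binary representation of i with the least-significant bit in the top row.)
Syndrome s = H · r^T (mod 2), r = 001001110011000:
  s[0] = (101010101010101)·(001001110011000) mod 2 = 0+0+1+0+0+0+1+0+0+0+1+0+0+0+0 mod 2 = 1
  s[1] = (011001100110011)·(001001110011000) mod 2 = 0+0+1+0+0+1+1+0+0+0+1+0+0+0+0 mod 2 = 0
  s[2] = (000111100001111)·(001001110011000) mod 2 = 0+0+0+0+0+1+1+0+0+0+0+1+0+0+0 mod 2 = 1
  s[3] = (000000011111111)·(001001110011000) mod 2 = 0+0+0+0+0+0+0+1+0+0+1+1+0+0+0 mod 2 = 1
Syndrome = 1011
Column i of H is the binary representation of i, so the syndrome is the binary index of the flipped bit.
Read s = 1011 with s[0] as LSB: 1·2^0 + 0·2^1 + 1·2^2 + 1·2^3 = 13.
Error is at bit position 13.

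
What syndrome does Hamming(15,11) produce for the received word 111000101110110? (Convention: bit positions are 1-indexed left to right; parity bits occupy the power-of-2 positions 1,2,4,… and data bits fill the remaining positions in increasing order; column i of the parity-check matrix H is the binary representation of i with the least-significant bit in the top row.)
Syndrome s = H · r^T (mod 2), r = 111000101110110:
  s[0] = (101010101010101)·(111000101110110) mod 2 = 1+0+1+0+0+0+1+0+1+0+1+0+1+0+0 mod 2 = 0
  s[1] = (011001100110011)·(111000101110110) mod 2 = 0+1+1+0+0+0+1+0+0+1+1+0+0+1+0 mod 2 = 0
  s[2] = (000111100001111)·(111000101110110) mod 2 = 0+0+0+0+0+0+1+0+0+0+0+0+1+1+0 mod 2 = 1
  s[3] = (000000011111111)·(111000101110110) mod 2 = 0+0+0+0+0+0+0+0+1+1+1+0+1+1+0 mod 2 = 1
Syndrome = 0011
Non-zero syndrome: error at position 12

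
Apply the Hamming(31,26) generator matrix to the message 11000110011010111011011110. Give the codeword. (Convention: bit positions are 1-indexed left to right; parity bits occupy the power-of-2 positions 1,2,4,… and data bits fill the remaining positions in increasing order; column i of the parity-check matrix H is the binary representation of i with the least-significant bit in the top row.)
Codeword c = d · G (mod 2), d = 11000110011010111011011110:
  c[0] = d·G[:,0] = (11000110011010111011011110)·(11011010101101010101010101) mod 2 = 1+1+0+0+0+0+1+0+0+0+1+0+0+0+0+1+0+0+0+1+0+1+0+1+0+0 mod 2 = 0
  c[1] = d·G[:,1] = (11000110011010111011011110)·(10110110011011001100110011) mod 2 = 1+0+0+0+0+1+1+0+0+1+1+0+1+0+0+0+1+0+0+0+0+1+0+0+1+0 mod 2 = 1
  c[2] = d·G[:,2] = (11000110011010111011011110)·(10000000000000000000000000) mod 2 = 1+0+0+0+0+0+0+0+0+0+0+0+0+0+0+0+0+0+0+0+0+0+0+0+0+0 mod 2 = 1
  c[3] = d·G[:,3] = (11000110011010111011011110)·(01110001111000111100001111) mod 2 = 0+1+0+0+0+0+0+0+0+1+1+0+0+0+1+1+1+0+0+0+0+0+1+1+1+0 mod 2 = 1
  c[4] = d·G[:,4] = (11000110011010111011011110)·(01000000000000000000000000) mod 2 = 0+1+0+0+0+0+0+0+0+0+0+0+0+0+0+0+0+0+0+0+0+0+0+0+0+0 mod 2 = 1
  c[5] = d·G[:,5] = (11000110011010111011011110)·(00100000000000000000000000) mod 2 = 0+0+0+0+0+0+0+0+0+0+0+0+0+0+0+0+0+0+0+0+0+0+0+0+0+0 mod 2 = 0
  c[6] = d·G[:,6] = (11000110011010111011011110)·(00010000000000000000000000) mod 2 = 0+0+0+0+0+0+0+0+0+0+0+0+0+0+0+0+0+0+0+0+0+0+0+0+0+0 mod 2 = 0
  c[7] = d·G[:,7] = (11000110011010111011011110)·(00001111111000000011111111) mod 2 = 0+0+0+0+0+1+1+0+0+1+1+0+0+0+0+0+0+0+1+1+0+1+1+1+1+0 mod 2 = 0
  c[8] = d·G[:,8] = (11000110011010111011011110)·(00001000000000000000000000) mod 2 = 0+0+0+0+0+0+0+0+0+0+0+0+0+0+0+0+0+0+0+0+0+0+0+0+0+0 mod 2 = 0
  c[9] = d·G[:,9] = (11000110011010111011011110)·(00000100000000000000000000) mod 2 = 0+0+0+0+0+1+0+0+0+0+0+0+0+0+0+0+0+0+0+0+0+0+0+0+0+0 mod 2 = 1
  c[10] = d·G[:,10] = (11000110011010111011011110)·(00000010000000000000000000) mod 2 = 0+0+0+0+0+0+1+0+0+0+0+0+0+0+0+0+0+0+0+0+0+0+0+0+0+0 mod 2 = 1
  c[11] = d·G[:,11] = (11000110011010111011011110)·(00000001000000000000000000) mod 2 = 0+0+0+0+0+0+0+0+0+0+0+0+0+0+0+0+0+0+0+0+0+0+0+0+0+0 mod 2 = 0
  c[12] = d·G[:,12] = (11000110011010111011011110)·(00000000100000000000000000) mod 2 = 0+0+0+0+0+0+0+0+0+0+0+0+0+0+0+0+0+0+0+0+0+0+0+0+0+0 mod 2 = 0
  c[13] = d·G[:,13] = (11000110011010111011011110)·(00000000010000000000000000) mod 2 = 0+0+0+0+0+0+0+0+0+1+0+0+0+0+0+0+0+0+0+0+0+0+0+0+0+0 mod 2 = 1
  c[14] = d·G[:,14] = (11000110011010111011011110)·(00000000001000000000000000) mod 2 = 0+0+0+0+0+0+0+0+0+0+1+0+0+0+0+0+0+0+0+0+0+0+0+0+0+0 mod 2 = 1
  c[15] = d·G[:,15] = (11000110011010111011011110)·(00000000000111111111111111) mod 2 = 0+0+0+0+0+0+0+0+0+0+0+0+1+0+1+1+1+0+1+1+0+1+1+1+1+0 mod 2 = 0
  c[16] = d·G[:,16] = (11000110011010111011011110)·(00000000000100000000000000) mod 2 = 0+0+0+0+0+0+0+0+0+0+0+0+0+0+0+0+0+0+0+0+0+0+0+0+0+0 mod 2 = 0
  c[17] = d·G[:,17] = (11000110011010111011011110)·(00000000000010000000000000) mod 2 = 0+0+0+0+0+0+0+0+0+0+0+0+1+0+0+0+0+0+0+0+0+0+0+0+0+0 mod 2 = 1
  c[18] = d·G[:,18] = (11000110011010111011011110)·(00000000000001000000000000) mod 2 = 0+0+0+0+0+0+0+0+0+0+0+0+0+0+0+0+0+0+0+0+0+0+0+0+0+0 mod 2 = 0
  c[19] = d·G[:,19] = (11000110011010111011011110)·(00000000000000100000000000) mod 2 = 0+0+0+0+0+0+0+0+0+0+0+0+0+0+1+0+0+0+0+0+0+0+0+0+0+0 mod 2 = 1
  c[20] = d·G[:,20] = (11000110011010111011011110)·(00000000000000010000000000) mod 2 = 0+0+0+0+0+0+0+0+0+0+0+0+0+0+0+1+0+0+0+0+0+0+0+0+0+0 mod 2 = 1
  c[21] = d·G[:,21] = (11000110011010111011011110)·(00000000000000001000000000) mod 2 = 0+0+0+0+0+0+0+0+0+0+0+0+0+0+0+0+1+0+0+0+0+0+0+0+0+0 mod 2 = 1
  c[22] = d·G[:,22] = (11000110011010111011011110)·(00000000000000000100000000) mod 2 = 0+0+0+0+0+0+0+0+0+0+0+0+0+0+0+0+0+0+0+0+0+0+0+0+0+0 mod 2 = 0
  c[23] = d·G[:,23] = (11000110011010111011011110)·(00000000000000000010000000) mod 2 = 0+0+0+0+0+0+0+0+0+0+0+0+0+0+0+0+0+0+1+0+0+0+0+0+0+0 mod 2 = 1
  c[24] = d·G[:,24] = (11000110011010111011011110)·(00000000000000000001000000) mod 2 = 0+0+0+0+0+0+0+0+0+0+0+0+0+0+0+0+0+0+0+1+0+0+0+0+0+0 mod 2 = 1
  c[25] = d·G[:,25] = (11000110011010111011011110)·(00000000000000000000100000) mod 2 = 0+0+0+0+0+0+0+0+0+0+0+0+0+0+0+0+0+0+0+0+0+0+0+0+0+0 mod 2 = 0
  c[26] = d·G[:,26] = (11000110011010111011011110)·(00000000000000000000010000) mod 2 = 0+0+0+0+0+0+0+0+0+0+0+0+0+0+0+0+0+0+0+0+0+1+0+0+0+0 mod 2 = 1
  c[27] = d·G[:,27] = (11000110011010111011011110)·(00000000000000000000001000) mod 2 = 0+0+0+0+0+0+0+0+0+0+0+0+0+0+0+0+0+0+0+0+0+0+1+0+0+0 mod 2 = 1
  c[28] = d·G[:,28] = (11000110011010111011011110)·(00000000000000000000000100) mod 2 = 0+0+0+0+0+0+0+0+0+0+0+0+0+0+0+0+0+0+0+0+0+0+0+1+0+0 mod 2 = 1
  c[29] = d·G[:,29] = (11000110011010111011011110)·(00000000000000000000000010) mod 2 = 0+0+0+0+0+0+0+0+0+0+0+0+0+0+0+0+0+0+0+0+0+0+0+0+1+0 mod 2 = 1
  c[30] = d·G[:,30] = (11000110011010111011011110)·(00000000000000000000000001) mod 2 = 0+0+0+0+0+0+0+0+0+0+0+0+0+0+0+0+0+0+0+0+0+0+0+0+0+0 mod 2 = 0
Codeword = 0111100001100110010111011011110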